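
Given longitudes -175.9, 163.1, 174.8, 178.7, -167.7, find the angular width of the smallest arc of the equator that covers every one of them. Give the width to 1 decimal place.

29.2°

Sort the longitudes: -175.9°, -167.7°, +163.1°, +174.8°, +178.7°.
Eastward gaps between consecutive values (wrapping around): 8.2°, 330.8°, 11.7°, 3.9°, 5.4°.
Largest gap = 330.8° ⇒ minimal covering band is its complement: 360° − 330.8° = 29.2°.
Band runs from +163.1° eastward to -167.7°, crossing the antimeridian.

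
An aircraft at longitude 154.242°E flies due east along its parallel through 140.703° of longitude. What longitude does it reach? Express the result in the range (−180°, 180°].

65.055°W

Start at +154.242°; shift +140.703° → +294.945°.
+294.945° lies outside (−180°, 180°]; subtract 360° → -65.055°.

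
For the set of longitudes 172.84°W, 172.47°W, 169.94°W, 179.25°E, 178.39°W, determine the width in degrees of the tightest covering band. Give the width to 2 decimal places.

Sort the longitudes: -178.39°, -172.84°, -172.47°, -169.94°, +179.25°.
Eastward gaps between consecutive values (wrapping around): 5.55°, 0.37°, 2.53°, 349.19°, 2.36°.
Largest gap = 349.19° ⇒ minimal covering band is its complement: 360° − 349.19° = 10.81°.
Band runs from +179.25° eastward to -169.94°, crossing the antimeridian.

10.81°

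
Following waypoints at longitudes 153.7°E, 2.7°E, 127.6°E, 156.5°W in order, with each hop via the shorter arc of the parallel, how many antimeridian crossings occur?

1

Leg 1: +153.7° → +2.7°, shortest Δλ = -151.0° (west) — does not cross 180°.
Leg 2: +2.7° → +127.6°, shortest Δλ = 124.9° (east) — does not cross 180°.
Leg 3: +127.6° → -156.5°, shortest Δλ = 75.9° (east) — crosses 180°.
Total crossings: 1.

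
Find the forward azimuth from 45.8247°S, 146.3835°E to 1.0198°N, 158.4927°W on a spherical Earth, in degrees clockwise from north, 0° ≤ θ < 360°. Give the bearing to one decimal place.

62.8°

Δλ = -158.4927 − 146.3835 = -304.8762°; wrapped into (−180°, 180°]: 55.1238°.
θ = atan2( sin Δλ · cos φ₂ , cos φ₁ · sin φ₂ − sin φ₁ · cos φ₂ · cos Δλ )
  = atan2(0.82026, 0.42244) = 62.751° → normalised to [0°, 360°): 62.751°.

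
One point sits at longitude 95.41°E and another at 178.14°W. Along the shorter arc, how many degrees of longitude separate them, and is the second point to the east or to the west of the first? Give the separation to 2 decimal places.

Raw difference: -178.14 − 95.41 = -273.55°.
Normalise into (−180°, 180°]: -273.55° + 360° = 86.45°.
Positive ⇒ the second point lies to the east; separation 86.45°.

86.45° east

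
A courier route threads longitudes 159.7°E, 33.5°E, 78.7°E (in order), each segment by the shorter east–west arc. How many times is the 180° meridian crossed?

Leg 1: +159.7° → +33.5°, shortest Δλ = -126.2° (west) — does not cross 180°.
Leg 2: +33.5° → +78.7°, shortest Δλ = 45.2° (east) — does not cross 180°.
Total crossings: 0.

0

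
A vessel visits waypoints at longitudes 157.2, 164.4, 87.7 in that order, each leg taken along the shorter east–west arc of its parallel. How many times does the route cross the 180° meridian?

Leg 1: +157.2° → +164.4°, shortest Δλ = 7.2° (east) — does not cross 180°.
Leg 2: +164.4° → +87.7°, shortest Δλ = -76.7° (west) — does not cross 180°.
Total crossings: 0.

0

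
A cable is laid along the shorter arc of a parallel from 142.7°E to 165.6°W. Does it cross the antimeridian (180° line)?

Naïve |-165.6 − 142.7| = 308.3° > 180°, so the shorter arc goes the other way round — across 180°.
Signed shortest Δλ = ((-165.6 − 142.7 + 180) mod 360) − 180 = 51.7°.
Going east by 51.7° from +142.7° passes through 180° before reaching -165.6°.

Yes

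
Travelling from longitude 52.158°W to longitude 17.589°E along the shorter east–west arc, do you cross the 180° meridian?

Signed shortest Δλ = ((17.589 − -52.158 + 180) mod 360) − 180 = 69.747°.
Going east by 69.747° from -52.158° reaches +17.589° without touching 180°.

No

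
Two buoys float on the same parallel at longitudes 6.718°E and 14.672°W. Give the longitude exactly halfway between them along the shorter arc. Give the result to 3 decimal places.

3.977°W

Signed shortest Δλ from +6.718° to -14.672° is -21.390°.
Midpoint longitude = +6.718° + (-21.390°)/2 = +6.718° − 10.695° = -3.977°.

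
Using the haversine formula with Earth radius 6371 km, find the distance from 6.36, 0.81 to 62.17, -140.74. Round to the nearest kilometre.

11719 km

Δλ = -140.74 − 0.81 = -141.55°.
Δφ = 62.17 − 6.36 = 55.81°.
a = sin²(Δφ/2) + cos φ₁ · cos φ₂ · sin²(Δλ/2) = 0.632701.
c = 2·atan2(√a, √(1−a)) = 1.83942 rad → d = 6371·c ≈ 11718.92 km.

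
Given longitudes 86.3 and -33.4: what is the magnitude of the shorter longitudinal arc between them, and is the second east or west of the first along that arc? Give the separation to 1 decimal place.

Raw difference: -33.4 − 86.3 = -119.7°.
Normalise into (−180°, 180°]: -119.7° stays -119.7°.
Negative ⇒ the second point lies to the west; separation 119.7°.

119.7° west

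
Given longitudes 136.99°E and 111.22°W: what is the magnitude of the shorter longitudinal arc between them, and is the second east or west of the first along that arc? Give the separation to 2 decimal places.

111.79° east

Raw difference: -111.22 − 136.99 = -248.21°.
Normalise into (−180°, 180°]: -248.21° + 360° = 111.79°.
Positive ⇒ the second point lies to the east; separation 111.79°.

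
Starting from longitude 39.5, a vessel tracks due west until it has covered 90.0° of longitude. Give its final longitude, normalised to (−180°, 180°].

-50.5°

Start at +39.5°; shift −90.0° → -50.5°.
-50.5° already lies in (−180°, 180°].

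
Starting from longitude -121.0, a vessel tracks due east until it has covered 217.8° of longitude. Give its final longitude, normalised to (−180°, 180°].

+96.8°

Start at -121.0°; shift +217.8° → +96.8°.
+96.8° already lies in (−180°, 180°].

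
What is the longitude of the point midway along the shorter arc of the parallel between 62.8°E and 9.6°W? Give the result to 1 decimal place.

26.6°E

Signed shortest Δλ from +62.8° to -9.6° is -72.4°.
Midpoint longitude = +62.8° + (-72.4°)/2 = +62.8° − 36.2° = +26.6°.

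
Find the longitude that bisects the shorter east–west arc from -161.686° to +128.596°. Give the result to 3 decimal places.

+163.455°

Signed shortest Δλ from -161.686° to +128.596° is -69.718°.
Midpoint longitude = -161.686° + (-69.718°)/2 = -161.686° − 34.859° = -196.545°.
Normalise into (−180°, 180°]: +163.455°.
(The naïve average (-161.686 + +128.596)/2 = -16.545° is on the wrong side of the globe.)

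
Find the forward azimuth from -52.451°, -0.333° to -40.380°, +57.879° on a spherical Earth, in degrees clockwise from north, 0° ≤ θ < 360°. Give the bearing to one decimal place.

Δλ = 57.879 − -0.333 = 58.212°.
θ = atan2( sin Δλ · cos φ₂ , cos φ₁ · sin φ₂ − sin φ₁ · cos φ₂ · cos Δλ )
  = atan2(0.64750, -0.07668) = 96.754° → normalised to [0°, 360°): 96.754°.

96.8°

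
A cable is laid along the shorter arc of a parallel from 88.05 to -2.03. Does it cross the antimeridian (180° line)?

Signed shortest Δλ = ((-2.03 − 88.05 + 180) mod 360) − 180 = -90.08°.
Going west by 90.08° from +88.05° reaches -2.03° without touching 180°.

No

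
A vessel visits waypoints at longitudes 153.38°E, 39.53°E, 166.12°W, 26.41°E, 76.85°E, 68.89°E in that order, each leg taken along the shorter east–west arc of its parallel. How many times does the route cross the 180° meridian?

Leg 1: +153.38° → +39.53°, shortest Δλ = -113.85° (west) — does not cross 180°.
Leg 2: +39.53° → -166.12°, shortest Δλ = 154.35° (east) — crosses 180°.
Leg 3: -166.12° → +26.41°, shortest Δλ = -167.47° (west) — crosses 180°.
Leg 4: +26.41° → +76.85°, shortest Δλ = 50.44° (east) — does not cross 180°.
Leg 5: +76.85° → +68.89°, shortest Δλ = -7.96° (west) — does not cross 180°.
Total crossings: 2.

2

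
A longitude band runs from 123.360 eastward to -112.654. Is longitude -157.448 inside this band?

Yes

Band width going east from +123.360° to -112.654°: ((-112.654 − 123.360) mod 360) = 123.986°.
Offset of -157.448° east of the west edge: ((-157.448 − 123.360) mod 360) = 79.192°.
79.192° ≤ 123.986° ⇒ inside.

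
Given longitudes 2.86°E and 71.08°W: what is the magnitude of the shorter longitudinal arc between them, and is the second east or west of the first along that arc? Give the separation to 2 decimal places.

Raw difference: -71.08 − 2.86 = -73.94°.
Normalise into (−180°, 180°]: -73.94° stays -73.94°.
Negative ⇒ the second point lies to the west; separation 73.94°.

73.94° west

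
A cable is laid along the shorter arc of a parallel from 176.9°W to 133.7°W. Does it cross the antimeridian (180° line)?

No

Signed shortest Δλ = ((-133.7 − -176.9 + 180) mod 360) − 180 = 43.2°.
Going east by 43.2° from -176.9° reaches -133.7° without touching 180°.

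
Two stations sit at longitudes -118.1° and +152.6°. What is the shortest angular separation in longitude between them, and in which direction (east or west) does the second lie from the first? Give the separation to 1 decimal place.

89.3° west

Raw difference: 152.6 − -118.1 = 270.7°.
Normalise into (−180°, 180°]: 270.7° − 360° = -89.3°.
Negative ⇒ the second point lies to the west; separation 89.3°.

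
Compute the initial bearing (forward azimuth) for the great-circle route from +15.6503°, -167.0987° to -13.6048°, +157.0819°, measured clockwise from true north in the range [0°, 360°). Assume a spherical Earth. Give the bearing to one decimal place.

Δλ = 157.0819 − -167.0987 = 324.1806°; wrapped into (−180°, 180°]: -35.8194°.
θ = atan2( sin Δλ · cos φ₂ , cos φ₁ · sin φ₂ − sin φ₁ · cos φ₂ · cos Δλ )
  = atan2(-0.56881, -0.43911) = -127.667° → normalised to [0°, 360°): 232.333°.

232.3°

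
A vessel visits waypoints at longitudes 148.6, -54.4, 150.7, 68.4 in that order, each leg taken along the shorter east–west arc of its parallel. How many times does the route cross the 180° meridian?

Leg 1: +148.6° → -54.4°, shortest Δλ = 157.0° (east) — crosses 180°.
Leg 2: -54.4° → +150.7°, shortest Δλ = -154.9° (west) — crosses 180°.
Leg 3: +150.7° → +68.4°, shortest Δλ = -82.3° (west) — does not cross 180°.
Total crossings: 2.

2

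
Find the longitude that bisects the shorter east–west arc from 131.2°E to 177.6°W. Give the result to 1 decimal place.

Signed shortest Δλ from +131.2° to -177.6° is +51.2°.
Midpoint longitude = +131.2° + (+51.2°)/2 = +131.2° + 25.6° = +156.8°.
(The naïve average (+131.2 + -177.6)/2 = -23.2° is on the wrong side of the globe.)

156.8°E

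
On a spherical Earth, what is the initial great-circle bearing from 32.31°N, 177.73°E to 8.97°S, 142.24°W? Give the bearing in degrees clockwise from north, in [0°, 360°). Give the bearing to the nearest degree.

Δλ = -142.24 − 177.73 = -319.97°; wrapped into (−180°, 180°]: 40.03°.
θ = atan2( sin Δλ · cos φ₂ , cos φ₁ · sin φ₂ − sin φ₁ · cos φ₂ · cos Δλ )
  = atan2(0.63532, -0.53604) = 130.155° → normalised to [0°, 360°): 130.155°.

130°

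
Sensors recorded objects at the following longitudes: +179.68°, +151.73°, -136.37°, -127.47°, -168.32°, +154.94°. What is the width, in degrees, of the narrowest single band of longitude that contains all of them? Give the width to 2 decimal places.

Sort the longitudes: -168.32°, -136.37°, -127.47°, +151.73°, +154.94°, +179.68°.
Eastward gaps between consecutive values (wrapping around): 31.95°, 8.90°, 279.20°, 3.21°, 24.74°, 12.00°.
Largest gap = 279.20° ⇒ minimal covering band is its complement: 360° − 279.20° = 80.80°.
Band runs from +151.73° eastward to -127.47°, crossing the antimeridian.

80.80°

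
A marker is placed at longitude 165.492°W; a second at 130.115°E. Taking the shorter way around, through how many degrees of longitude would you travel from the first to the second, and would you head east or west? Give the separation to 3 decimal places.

Raw difference: 130.115 − -165.492 = 295.607°.
Normalise into (−180°, 180°]: 295.607° − 360° = -64.393°.
Negative ⇒ the second point lies to the west; separation 64.393°.

64.393° west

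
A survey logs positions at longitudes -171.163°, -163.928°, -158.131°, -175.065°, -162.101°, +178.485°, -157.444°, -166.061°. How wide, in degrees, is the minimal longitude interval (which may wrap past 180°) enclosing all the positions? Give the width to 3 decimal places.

Sort the longitudes: -175.065°, -171.163°, -166.061°, -163.928°, -162.101°, -158.131°, -157.444°, +178.485°.
Eastward gaps between consecutive values (wrapping around): 3.902°, 5.102°, 2.133°, 1.827°, 3.970°, 0.687°, 335.929°, 6.450°.
Largest gap = 335.929° ⇒ minimal covering band is its complement: 360° − 335.929° = 24.071°.
Band runs from +178.485° eastward to -157.444°, crossing the antimeridian.

24.071°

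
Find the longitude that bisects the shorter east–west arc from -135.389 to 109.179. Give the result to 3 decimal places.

Signed shortest Δλ from -135.389° to +109.179° is -115.432°.
Midpoint longitude = -135.389° + (-115.432°)/2 = -135.389° − 57.716° = -193.105°.
Normalise into (−180°, 180°]: +166.895°.
(The naïve average (-135.389 + +109.179)/2 = -13.105° is on the wrong side of the globe.)

+166.895°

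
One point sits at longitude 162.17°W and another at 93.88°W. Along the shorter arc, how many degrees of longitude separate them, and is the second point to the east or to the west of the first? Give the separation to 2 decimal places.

Raw difference: -93.88 − -162.17 = 68.29°.
Normalise into (−180°, 180°]: 68.29° stays 68.29°.
Positive ⇒ the second point lies to the east; separation 68.29°.

68.29° east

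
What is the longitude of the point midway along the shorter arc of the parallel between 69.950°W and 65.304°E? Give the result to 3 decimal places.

2.323°W

Signed shortest Δλ from -69.950° to +65.304° is +135.254°.
Midpoint longitude = -69.950° + (+135.254°)/2 = -69.950° + 67.627° = -2.323°.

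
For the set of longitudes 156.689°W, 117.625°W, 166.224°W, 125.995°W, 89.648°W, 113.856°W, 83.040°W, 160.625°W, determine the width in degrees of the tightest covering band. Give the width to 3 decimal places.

83.184°

Sort the longitudes: -166.224°, -160.625°, -156.689°, -125.995°, -117.625°, -113.856°, -89.648°, -83.040°.
Eastward gaps between consecutive values (wrapping around): 5.599°, 3.936°, 30.694°, 8.370°, 3.769°, 24.208°, 6.608°, 276.816°.
Largest gap = 276.816° ⇒ minimal covering band is its complement: 360° − 276.816° = 83.184°.
Band runs from -166.224° eastward to -83.040°.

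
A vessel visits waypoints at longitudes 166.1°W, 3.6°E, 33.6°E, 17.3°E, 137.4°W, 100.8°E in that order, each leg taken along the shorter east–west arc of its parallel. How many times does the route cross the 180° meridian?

1

Leg 1: -166.1° → +3.6°, shortest Δλ = 169.7° (east) — does not cross 180°.
Leg 2: +3.6° → +33.6°, shortest Δλ = 30.0° (east) — does not cross 180°.
Leg 3: +33.6° → +17.3°, shortest Δλ = -16.3° (west) — does not cross 180°.
Leg 4: +17.3° → -137.4°, shortest Δλ = -154.7° (west) — does not cross 180°.
Leg 5: -137.4° → +100.8°, shortest Δλ = -121.8° (west) — crosses 180°.
Total crossings: 1.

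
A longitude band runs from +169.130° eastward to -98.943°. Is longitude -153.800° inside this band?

Band width going east from +169.130° to -98.943°: ((-98.943 − 169.130) mod 360) = 91.927°.
Offset of -153.800° east of the west edge: ((-153.800 − 169.130) mod 360) = 37.070°.
37.070° ≤ 91.927° ⇒ inside.

Yes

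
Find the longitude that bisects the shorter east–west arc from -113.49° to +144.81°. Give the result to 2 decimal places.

Signed shortest Δλ from -113.49° to +144.81° is -101.70°.
Midpoint longitude = -113.49° + (-101.70°)/2 = -113.49° − 50.85° = -164.34°.
(The naïve average (-113.49 + +144.81)/2 = 15.66° is on the wrong side of the globe.)

-164.34°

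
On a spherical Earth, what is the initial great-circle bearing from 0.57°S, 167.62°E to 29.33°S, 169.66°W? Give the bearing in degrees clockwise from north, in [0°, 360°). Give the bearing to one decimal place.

Δλ = -169.66 − 167.62 = -337.28°; wrapped into (−180°, 180°]: 22.72°.
θ = atan2( sin Δλ · cos φ₂ , cos φ₁ · sin φ₂ − sin φ₁ · cos φ₂ · cos Δλ )
  = atan2(0.33672, -0.48181) = 145.052° → normalised to [0°, 360°): 145.052°.

145.1°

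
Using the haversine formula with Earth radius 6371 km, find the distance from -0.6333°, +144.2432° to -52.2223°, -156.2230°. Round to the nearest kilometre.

7937 km

Δλ = -156.2230 − 144.2432 = -300.4662°; wrapped into (−180°, 180°]: 59.5338°.
Δφ = -52.2223 − -0.6333 = -51.5890°.
a = sin²(Δφ/2) + cos φ₁ · cos φ₂ · sin²(Δλ/2) = 0.340338.
c = 2·atan2(√a, √(1−a)) = 1.24578 rad → d = 6371·c ≈ 7936.87 km.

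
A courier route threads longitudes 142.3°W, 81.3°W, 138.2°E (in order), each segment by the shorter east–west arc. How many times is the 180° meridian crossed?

Leg 1: -142.3° → -81.3°, shortest Δλ = 61.0° (east) — does not cross 180°.
Leg 2: -81.3° → +138.2°, shortest Δλ = -140.5° (west) — crosses 180°.
Total crossings: 1.

1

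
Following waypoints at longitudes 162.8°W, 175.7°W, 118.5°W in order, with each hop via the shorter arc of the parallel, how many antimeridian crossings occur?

0

Leg 1: -162.8° → -175.7°, shortest Δλ = -12.9° (west) — does not cross 180°.
Leg 2: -175.7° → -118.5°, shortest Δλ = 57.2° (east) — does not cross 180°.
Total crossings: 0.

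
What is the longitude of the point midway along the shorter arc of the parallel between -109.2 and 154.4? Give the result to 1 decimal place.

-157.4°

Signed shortest Δλ from -109.2° to +154.4° is -96.4°.
Midpoint longitude = -109.2° + (-96.4°)/2 = -109.2° − 48.2° = -157.4°.
(The naïve average (-109.2 + +154.4)/2 = 22.6° is on the wrong side of the globe.)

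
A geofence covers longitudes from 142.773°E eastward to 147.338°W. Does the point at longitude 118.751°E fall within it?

Band width going east from +142.773° to -147.338°: ((-147.338 − 142.773) mod 360) = 69.889°.
Offset of +118.751° east of the west edge: ((118.751 − 142.773) mod 360) = 335.978°.
335.978° > 69.889° ⇒ outside.

No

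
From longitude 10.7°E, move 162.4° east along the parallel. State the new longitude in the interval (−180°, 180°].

173.1°E

Start at +10.7°; shift +162.4° → +173.1°.
+173.1° already lies in (−180°, 180°].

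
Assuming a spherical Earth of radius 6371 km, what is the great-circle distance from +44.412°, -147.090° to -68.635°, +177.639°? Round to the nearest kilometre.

Δλ = 177.639 − -147.090 = 324.729°; wrapped into (−180°, 180°]: -35.271°.
Δφ = -68.635 − 44.412 = -113.047°.
a = sin²(Δφ/2) + cos φ₁ · cos φ₂ · sin²(Δλ/2) = 0.719629.
c = 2·atan2(√a, √(1−a)) = 2.02557 rad → d = 6371·c ≈ 12904.89 km.

12905 km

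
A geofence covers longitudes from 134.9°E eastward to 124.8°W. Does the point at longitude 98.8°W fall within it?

No

Band width going east from +134.9° to -124.8°: ((-124.8 − 134.9) mod 360) = 100.3°.
Offset of -98.8° east of the west edge: ((-98.8 − 134.9) mod 360) = 126.3°.
126.3° > 100.3° ⇒ outside.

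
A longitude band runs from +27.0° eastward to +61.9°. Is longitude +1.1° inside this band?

Band width going east from +27.0° to +61.9°: ((61.9 − 27.0) mod 360) = 34.9°.
Offset of +1.1° east of the west edge: ((1.1 − 27.0) mod 360) = 334.1°.
334.1° > 34.9° ⇒ outside.

No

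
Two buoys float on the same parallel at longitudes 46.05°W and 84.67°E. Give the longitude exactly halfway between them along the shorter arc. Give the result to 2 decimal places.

19.31°E

Signed shortest Δλ from -46.05° to +84.67° is +130.72°.
Midpoint longitude = -46.05° + (+130.72°)/2 = -46.05° + 65.36° = +19.31°.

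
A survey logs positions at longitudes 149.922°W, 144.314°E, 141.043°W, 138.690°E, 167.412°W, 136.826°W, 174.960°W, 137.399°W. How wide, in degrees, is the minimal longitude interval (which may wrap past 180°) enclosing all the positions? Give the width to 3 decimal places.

84.484°

Sort the longitudes: -174.960°, -167.412°, -149.922°, -141.043°, -137.399°, -136.826°, +138.690°, +144.314°.
Eastward gaps between consecutive values (wrapping around): 7.548°, 17.490°, 8.879°, 3.644°, 0.573°, 275.516°, 5.624°, 40.726°.
Largest gap = 275.516° ⇒ minimal covering band is its complement: 360° − 275.516° = 84.484°.
Band runs from +138.690° eastward to -136.826°, crossing the antimeridian.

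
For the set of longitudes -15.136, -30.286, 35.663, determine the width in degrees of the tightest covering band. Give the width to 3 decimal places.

65.949°

Sort the longitudes: -30.286°, -15.136°, +35.663°.
Eastward gaps between consecutive values (wrapping around): 15.150°, 50.799°, 294.051°.
Largest gap = 294.051° ⇒ minimal covering band is its complement: 360° − 294.051° = 65.949°.
Band runs from -30.286° eastward to +35.663°.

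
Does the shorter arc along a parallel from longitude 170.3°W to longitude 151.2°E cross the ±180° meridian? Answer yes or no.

Naïve |151.2 − -170.3| = 321.5° > 180°, so the shorter arc goes the other way round — across 180°.
Signed shortest Δλ = ((151.2 − -170.3 + 180) mod 360) − 180 = -38.5°.
Going west by 38.5° from -170.3° passes through 180° before reaching +151.2°.

Yes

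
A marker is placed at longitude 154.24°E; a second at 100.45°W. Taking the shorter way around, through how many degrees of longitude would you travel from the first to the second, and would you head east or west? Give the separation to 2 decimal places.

Raw difference: -100.45 − 154.24 = -254.69°.
Normalise into (−180°, 180°]: -254.69° + 360° = 105.31°.
Positive ⇒ the second point lies to the east; separation 105.31°.

105.31° east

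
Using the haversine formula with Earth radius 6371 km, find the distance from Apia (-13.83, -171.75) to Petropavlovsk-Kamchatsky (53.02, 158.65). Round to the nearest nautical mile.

Δλ = 158.65 − -171.75 = 330.40°; wrapped into (−180°, 180°]: -29.60°.
Δφ = 53.02 − -13.83 = 66.85°.
a = sin²(Δφ/2) + cos φ₁ · cos φ₂ · sin²(Δλ/2) = 0.341544.
c = 2·atan2(√a, √(1−a)) = 1.24832 rad → d = 6371·c ≈ 7953.07 km ≈ 4294.32 nmi.

4294 nmi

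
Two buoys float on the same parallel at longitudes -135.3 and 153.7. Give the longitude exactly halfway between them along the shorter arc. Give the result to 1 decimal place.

Signed shortest Δλ from -135.3° to +153.7° is -71.0°.
Midpoint longitude = -135.3° + (-71.0°)/2 = -135.3° − 35.5° = -170.8°.
(The naïve average (-135.3 + +153.7)/2 = 9.2° is on the wrong side of the globe.)

-170.8°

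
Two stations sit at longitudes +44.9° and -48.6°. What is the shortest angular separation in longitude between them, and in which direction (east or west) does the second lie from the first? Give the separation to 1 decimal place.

93.5° west

Raw difference: -48.6 − 44.9 = -93.5°.
Normalise into (−180°, 180°]: -93.5° stays -93.5°.
Negative ⇒ the second point lies to the west; separation 93.5°.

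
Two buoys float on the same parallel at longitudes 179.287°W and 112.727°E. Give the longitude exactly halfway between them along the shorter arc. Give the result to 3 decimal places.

Signed shortest Δλ from -179.287° to +112.727° is -67.986°.
Midpoint longitude = -179.287° + (-67.986°)/2 = -179.287° − 33.993° = -213.280°.
Normalise into (−180°, 180°]: +146.720°.
(The naïve average (-179.287 + +112.727)/2 = -33.28° is on the wrong side of the globe.)

146.720°E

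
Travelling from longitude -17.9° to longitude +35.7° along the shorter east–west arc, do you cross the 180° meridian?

No

Signed shortest Δλ = ((35.7 − -17.9 + 180) mod 360) − 180 = 53.6°.
Going east by 53.6° from -17.9° reaches +35.7° without touching 180°.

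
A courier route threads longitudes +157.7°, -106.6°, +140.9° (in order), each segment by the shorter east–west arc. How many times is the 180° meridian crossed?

Leg 1: +157.7° → -106.6°, shortest Δλ = 95.7° (east) — crosses 180°.
Leg 2: -106.6° → +140.9°, shortest Δλ = -112.5° (west) — crosses 180°.
Total crossings: 2.

2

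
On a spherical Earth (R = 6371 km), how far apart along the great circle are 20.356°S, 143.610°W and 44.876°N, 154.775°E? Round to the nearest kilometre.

9559 km

Δλ = 154.775 − -143.610 = 298.385°; wrapped into (−180°, 180°]: -61.615°.
Δφ = 44.876 − -20.356 = 65.232°.
a = sin²(Δφ/2) + cos φ₁ · cos φ₂ · sin²(Δλ/2) = 0.464797.
c = 2·atan2(√a, √(1−a)) = 1.50033 rad → d = 6371·c ≈ 9558.61 km.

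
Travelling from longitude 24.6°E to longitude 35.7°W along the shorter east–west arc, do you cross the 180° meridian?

No

Signed shortest Δλ = ((-35.7 − 24.6 + 180) mod 360) − 180 = -60.3°.
Going west by 60.3° from +24.6° reaches -35.7° without touching 180°.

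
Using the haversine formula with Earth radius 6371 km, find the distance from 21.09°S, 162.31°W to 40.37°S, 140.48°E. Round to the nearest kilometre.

Δλ = 140.48 − -162.31 = 302.79°; wrapped into (−180°, 180°]: -57.21°.
Δφ = -40.37 − -21.09 = -19.28°.
a = sin²(Δφ/2) + cos φ₁ · cos φ₂ · sin²(Δλ/2) = 0.190981.
c = 2·atan2(√a, √(1−a)) = 0.90455 rad → d = 6371·c ≈ 5762.90 km.

5763 km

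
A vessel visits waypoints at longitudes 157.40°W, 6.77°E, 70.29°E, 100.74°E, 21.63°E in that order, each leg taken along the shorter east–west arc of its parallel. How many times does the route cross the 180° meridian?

Leg 1: -157.40° → +6.77°, shortest Δλ = 164.17° (east) — does not cross 180°.
Leg 2: +6.77° → +70.29°, shortest Δλ = 63.52° (east) — does not cross 180°.
Leg 3: +70.29° → +100.74°, shortest Δλ = 30.45° (east) — does not cross 180°.
Leg 4: +100.74° → +21.63°, shortest Δλ = -79.11° (west) — does not cross 180°.
Total crossings: 0.

0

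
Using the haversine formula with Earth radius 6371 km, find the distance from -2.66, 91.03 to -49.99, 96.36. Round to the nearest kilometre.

5287 km

Δλ = 96.36 − 91.03 = 5.33°.
Δφ = -49.99 − -2.66 = -47.33°.
a = sin²(Δφ/2) + cos φ₁ · cos φ₂ · sin²(Δλ/2) = 0.162501.
c = 2·atan2(√a, √(1−a)) = 0.82983 rad → d = 6371·c ≈ 5286.88 km.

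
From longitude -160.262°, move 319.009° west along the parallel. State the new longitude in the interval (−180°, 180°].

-119.271°

Start at -160.262°; shift −319.009° → -479.271°.
-479.271° lies outside (−180°, 180°]; add 360° → -119.271°.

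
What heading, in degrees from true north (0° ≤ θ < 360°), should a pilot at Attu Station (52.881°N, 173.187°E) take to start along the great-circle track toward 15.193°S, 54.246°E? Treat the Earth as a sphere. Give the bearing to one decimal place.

284.2°

Δλ = 54.246 − 173.187 = -118.941°.
θ = atan2( sin Δλ · cos φ₂ , cos φ₁ · sin φ₂ − sin φ₁ · cos φ₂ · cos Δλ )
  = atan2(-0.84453, 0.21422) = -75.767° → normalised to [0°, 360°): 284.233°.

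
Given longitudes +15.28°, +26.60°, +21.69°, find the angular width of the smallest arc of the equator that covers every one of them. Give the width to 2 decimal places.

11.32°

Sort the longitudes: +15.28°, +21.69°, +26.60°.
Eastward gaps between consecutive values (wrapping around): 6.41°, 4.91°, 348.68°.
Largest gap = 348.68° ⇒ minimal covering band is its complement: 360° − 348.68° = 11.32°.
Band runs from +15.28° eastward to +26.60°.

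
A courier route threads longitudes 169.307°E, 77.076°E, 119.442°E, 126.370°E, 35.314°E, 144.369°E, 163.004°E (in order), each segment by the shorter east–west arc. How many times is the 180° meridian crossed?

0

Leg 1: +169.307° → +77.076°, shortest Δλ = -92.231° (west) — does not cross 180°.
Leg 2: +77.076° → +119.442°, shortest Δλ = 42.366° (east) — does not cross 180°.
Leg 3: +119.442° → +126.370°, shortest Δλ = 6.928° (east) — does not cross 180°.
Leg 4: +126.370° → +35.314°, shortest Δλ = -91.056° (west) — does not cross 180°.
Leg 5: +35.314° → +144.369°, shortest Δλ = 109.055° (east) — does not cross 180°.
Leg 6: +144.369° → +163.004°, shortest Δλ = 18.635° (east) — does not cross 180°.
Total crossings: 0.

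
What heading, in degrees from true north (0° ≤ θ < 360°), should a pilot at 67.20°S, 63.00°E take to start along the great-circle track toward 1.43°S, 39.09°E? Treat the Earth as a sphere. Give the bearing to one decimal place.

334.1°

Δλ = 39.09 − 63.00 = -23.91°.
θ = atan2( sin Δλ · cos φ₂ , cos φ₁ · sin φ₂ − sin φ₁ · cos φ₂ · cos Δλ )
  = atan2(-0.40517, 0.83282) = -25.943° → normalised to [0°, 360°): 334.057°.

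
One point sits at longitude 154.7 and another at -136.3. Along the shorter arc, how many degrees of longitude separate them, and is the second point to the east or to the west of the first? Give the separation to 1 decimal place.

69.0° east

Raw difference: -136.3 − 154.7 = -291.0°.
Normalise into (−180°, 180°]: -291.0° + 360° = 69.0°.
Positive ⇒ the second point lies to the east; separation 69.0°.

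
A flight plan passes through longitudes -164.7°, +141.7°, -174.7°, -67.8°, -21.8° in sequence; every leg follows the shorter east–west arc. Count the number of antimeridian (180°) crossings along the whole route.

2

Leg 1: -164.7° → +141.7°, shortest Δλ = -53.6° (west) — crosses 180°.
Leg 2: +141.7° → -174.7°, shortest Δλ = 43.6° (east) — crosses 180°.
Leg 3: -174.7° → -67.8°, shortest Δλ = 106.9° (east) — does not cross 180°.
Leg 4: -67.8° → -21.8°, shortest Δλ = 46.0° (east) — does not cross 180°.
Total crossings: 2.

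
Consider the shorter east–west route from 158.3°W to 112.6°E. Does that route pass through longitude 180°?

Naïve |112.6 − -158.3| = 270.9° > 180°, so the shorter arc goes the other way round — across 180°.
Signed shortest Δλ = ((112.6 − -158.3 + 180) mod 360) − 180 = -89.1°.
Going west by 89.1° from -158.3° passes through 180° before reaching +112.6°.

Yes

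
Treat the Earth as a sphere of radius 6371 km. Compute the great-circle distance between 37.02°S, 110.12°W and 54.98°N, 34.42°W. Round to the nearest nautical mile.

Δλ = -34.42 − -110.12 = 75.70°.
Δφ = 54.98 − -37.02 = 92.00°.
a = sin²(Δφ/2) + cos φ₁ · cos φ₂ · sin²(Δλ/2) = 0.689957.
c = 2·atan2(√a, √(1−a)) = 1.96050 rad → d = 6371·c ≈ 12490.34 km ≈ 6744.25 nmi.

6744 nmi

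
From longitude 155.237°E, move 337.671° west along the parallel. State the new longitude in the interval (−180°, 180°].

177.566°E

Start at +155.237°; shift −337.671° → -182.434°.
-182.434° lies outside (−180°, 180°]; add 360° → +177.566°.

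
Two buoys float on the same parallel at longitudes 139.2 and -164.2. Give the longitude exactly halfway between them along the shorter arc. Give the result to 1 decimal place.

+167.5°

Signed shortest Δλ from +139.2° to -164.2° is +56.6°.
Midpoint longitude = +139.2° + (+56.6°)/2 = +139.2° + 28.3° = +167.5°.
(The naïve average (+139.2 + -164.2)/2 = -12.5° is on the wrong side of the globe.)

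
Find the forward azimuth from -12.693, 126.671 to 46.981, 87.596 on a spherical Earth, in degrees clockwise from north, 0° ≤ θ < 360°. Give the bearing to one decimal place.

332.6°

Δλ = 87.596 − 126.671 = -39.075°.
θ = atan2( sin Δλ · cos φ₂ , cos φ₁ · sin φ₂ − sin φ₁ · cos φ₂ · cos Δλ )
  = atan2(-0.43004, 0.82964) = -27.400° → normalised to [0°, 360°): 332.600°.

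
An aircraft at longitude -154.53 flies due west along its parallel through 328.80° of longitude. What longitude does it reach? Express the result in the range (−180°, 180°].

Start at -154.53°; shift −328.80° → -483.33°.
-483.33° lies outside (−180°, 180°]; add 360° → -123.33°.

-123.33°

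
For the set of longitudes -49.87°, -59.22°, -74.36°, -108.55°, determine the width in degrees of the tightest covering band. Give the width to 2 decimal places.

Sort the longitudes: -108.55°, -74.36°, -59.22°, -49.87°.
Eastward gaps between consecutive values (wrapping around): 34.19°, 15.14°, 9.35°, 301.32°.
Largest gap = 301.32° ⇒ minimal covering band is its complement: 360° − 301.32° = 58.68°.
Band runs from -108.55° eastward to -49.87°.

58.68°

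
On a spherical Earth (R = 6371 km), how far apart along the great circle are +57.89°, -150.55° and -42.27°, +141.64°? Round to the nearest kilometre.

Δλ = 141.64 − -150.55 = 292.19°; wrapped into (−180°, 180°]: -67.81°.
Δφ = -42.27 − 57.89 = -100.16°.
a = sin²(Δφ/2) + cos φ₁ · cos φ₂ · sin²(Δλ/2) = 0.710589.
c = 2·atan2(√a, √(1−a)) = 2.00554 rad → d = 6371·c ≈ 12777.30 km.

12777 km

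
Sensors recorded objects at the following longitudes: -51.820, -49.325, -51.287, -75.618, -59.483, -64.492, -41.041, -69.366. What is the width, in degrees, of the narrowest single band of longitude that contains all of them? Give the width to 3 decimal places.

34.577°

Sort the longitudes: -75.618°, -69.366°, -64.492°, -59.483°, -51.820°, -51.287°, -49.325°, -41.041°.
Eastward gaps between consecutive values (wrapping around): 6.252°, 4.874°, 5.009°, 7.663°, 0.533°, 1.962°, 8.284°, 325.423°.
Largest gap = 325.423° ⇒ minimal covering band is its complement: 360° − 325.423° = 34.577°.
Band runs from -75.618° eastward to -41.041°.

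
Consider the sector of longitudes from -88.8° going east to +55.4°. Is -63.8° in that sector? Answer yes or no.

Band width going east from -88.8° to +55.4°: ((55.4 − -88.8) mod 360) = 144.2°.
Offset of -63.8° east of the west edge: ((-63.8 − -88.8) mod 360) = 25.0°.
25.0° ≤ 144.2° ⇒ inside.

Yes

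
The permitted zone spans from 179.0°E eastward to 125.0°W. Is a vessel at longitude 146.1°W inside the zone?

Yes

Band width going east from +179.0° to -125.0°: ((-125.0 − 179.0) mod 360) = 56.0°.
Offset of -146.1° east of the west edge: ((-146.1 − 179.0) mod 360) = 34.9°.
34.9° ≤ 56.0° ⇒ inside.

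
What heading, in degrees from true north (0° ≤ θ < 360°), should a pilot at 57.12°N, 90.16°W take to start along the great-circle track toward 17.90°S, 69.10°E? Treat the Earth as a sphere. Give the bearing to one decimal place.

Δλ = 69.10 − -90.16 = 159.26°.
θ = atan2( sin Δλ · cos φ₂ , cos φ₁ · sin φ₂ − sin φ₁ · cos φ₂ · cos Δλ )
  = atan2(0.33699, 0.58051) = 30.135° → normalised to [0°, 360°): 30.135°.

30.1°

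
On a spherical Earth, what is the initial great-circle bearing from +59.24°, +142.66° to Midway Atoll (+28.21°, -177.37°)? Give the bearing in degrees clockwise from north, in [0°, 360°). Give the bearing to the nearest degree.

Δλ = -177.37 − 142.66 = -320.03°; wrapped into (−180°, 180°]: 39.97°.
θ = atan2( sin Δλ · cos φ₂ , cos φ₁ · sin φ₂ − sin φ₁ · cos φ₂ · cos Δλ )
  = atan2(0.56608, -0.33858) = 120.884° → normalised to [0°, 360°): 120.884°.

121°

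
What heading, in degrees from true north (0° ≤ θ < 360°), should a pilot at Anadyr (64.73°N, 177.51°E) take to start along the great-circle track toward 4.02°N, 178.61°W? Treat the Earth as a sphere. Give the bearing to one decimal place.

175.6°

Δλ = -178.61 − 177.51 = -356.12°; wrapped into (−180°, 180°]: 3.88°.
θ = atan2( sin Δλ · cos φ₂ , cos φ₁ · sin φ₂ − sin φ₁ · cos φ₂ · cos Δλ )
  = atan2(0.06750, -0.87009) = 175.564° → normalised to [0°, 360°): 175.564°.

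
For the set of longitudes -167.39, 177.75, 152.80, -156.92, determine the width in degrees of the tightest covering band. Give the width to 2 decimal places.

Sort the longitudes: -167.39°, -156.92°, +152.80°, +177.75°.
Eastward gaps between consecutive values (wrapping around): 10.47°, 309.72°, 24.95°, 14.86°.
Largest gap = 309.72° ⇒ minimal covering band is its complement: 360° − 309.72° = 50.28°.
Band runs from +152.80° eastward to -156.92°, crossing the antimeridian.

50.28°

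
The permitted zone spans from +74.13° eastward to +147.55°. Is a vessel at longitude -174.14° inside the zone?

Band width going east from +74.13° to +147.55°: ((147.55 − 74.13) mod 360) = 73.42°.
Offset of -174.14° east of the west edge: ((-174.14 − 74.13) mod 360) = 111.73°.
111.73° > 73.42° ⇒ outside.

No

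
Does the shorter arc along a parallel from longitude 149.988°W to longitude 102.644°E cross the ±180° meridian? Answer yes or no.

Yes

Naïve |102.644 − -149.988| = 252.632° > 180°, so the shorter arc goes the other way round — across 180°.
Signed shortest Δλ = ((102.644 − -149.988 + 180) mod 360) − 180 = -107.368°.
Going west by 107.368° from -149.988° passes through 180° before reaching +102.644°.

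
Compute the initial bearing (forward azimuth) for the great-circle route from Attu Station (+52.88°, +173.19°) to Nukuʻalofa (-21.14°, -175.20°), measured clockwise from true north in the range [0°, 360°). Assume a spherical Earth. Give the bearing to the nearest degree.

Δλ = -175.20 − 173.19 = -348.39°; wrapped into (−180°, 180°]: 11.61°.
θ = atan2( sin Δλ · cos φ₂ , cos φ₁ · sin φ₂ − sin φ₁ · cos φ₂ · cos Δλ )
  = atan2(0.18771, -0.94614) = 168.779° → normalised to [0°, 360°): 168.779°.

169°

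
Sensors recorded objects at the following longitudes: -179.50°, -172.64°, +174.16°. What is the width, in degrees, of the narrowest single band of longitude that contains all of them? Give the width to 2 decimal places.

Sort the longitudes: -179.50°, -172.64°, +174.16°.
Eastward gaps between consecutive values (wrapping around): 6.86°, 346.80°, 6.34°.
Largest gap = 346.80° ⇒ minimal covering band is its complement: 360° − 346.80° = 13.20°.
Band runs from +174.16° eastward to -172.64°, crossing the antimeridian.

13.20°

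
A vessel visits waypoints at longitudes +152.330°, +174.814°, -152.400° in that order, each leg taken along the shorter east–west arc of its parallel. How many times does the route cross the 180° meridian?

1

Leg 1: +152.330° → +174.814°, shortest Δλ = 22.484° (east) — does not cross 180°.
Leg 2: +174.814° → -152.400°, shortest Δλ = 32.786° (east) — crosses 180°.
Total crossings: 1.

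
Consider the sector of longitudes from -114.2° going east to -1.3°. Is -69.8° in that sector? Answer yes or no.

Yes

Band width going east from -114.2° to -1.3°: ((-1.3 − -114.2) mod 360) = 112.9°.
Offset of -69.8° east of the west edge: ((-69.8 − -114.2) mod 360) = 44.4°.
44.4° ≤ 112.9° ⇒ inside.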